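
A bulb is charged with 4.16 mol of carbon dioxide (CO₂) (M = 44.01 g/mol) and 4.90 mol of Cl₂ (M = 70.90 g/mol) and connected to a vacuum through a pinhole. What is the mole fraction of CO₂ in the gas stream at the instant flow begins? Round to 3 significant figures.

The effusion rate of species i is ∝ p_i/√M_i ∝ n_i/√M_i.
x_CO₂(eff) = (n_CO₂/√M_CO₂) / (n_CO₂/√M_CO₂ + n_Cl₂/√M_Cl₂)
= (4.16/√44.01) / (4.16/√44.01 + 4.90/√70.90) = 0.6271/(0.6271 + 0.5819) = 0.519.

0.519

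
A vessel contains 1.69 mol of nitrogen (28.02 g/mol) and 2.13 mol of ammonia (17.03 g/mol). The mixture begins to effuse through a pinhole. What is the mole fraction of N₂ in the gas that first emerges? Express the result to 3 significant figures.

The effusion rate of species i is ∝ p_i/√M_i ∝ n_i/√M_i.
x_N₂(eff) = (n_N₂/√M_N₂) / (n_N₂/√M_N₂ + n_NH₃/√M_NH₃)
= (1.69/√28.02) / (1.69/√28.02 + 2.13/√17.03) = 0.3193/(0.3193 + 0.5161) = 0.382.

0.382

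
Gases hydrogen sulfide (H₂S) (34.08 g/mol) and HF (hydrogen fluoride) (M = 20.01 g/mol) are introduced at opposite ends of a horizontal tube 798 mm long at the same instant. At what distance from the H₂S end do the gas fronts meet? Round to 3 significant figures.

346 mm

In equal time, each gas travels a distance ∝ its rate ∝ 1/√M, so d_H₂S/d_HF = √(M_HF/M_H₂S) = √(20.01/34.08) = 0.7663.
With d_H₂S + d_HF = 798 mm, d_HF = 798/(1 + 0.7663) = 451.8 mm.
d_H₂S = 798 − 451.8 = 346 mm.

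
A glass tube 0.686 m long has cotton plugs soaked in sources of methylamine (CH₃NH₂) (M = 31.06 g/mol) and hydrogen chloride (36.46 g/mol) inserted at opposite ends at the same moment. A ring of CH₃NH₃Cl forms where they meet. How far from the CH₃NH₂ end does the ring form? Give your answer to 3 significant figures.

0.357 m

Distances travelled in equal time are proportional to diffusion rates, so d_CH₃NH₂/d_HCl = √(M_HCl/M_CH₃NH₂) = √(36.46/31.06) = 1.083.
With d_CH₃NH₂ + d_HCl = 0.686 m, d_HCl = 0.686/(1 + 1.083) = 0.3293 m.
d_CH₃NH₂ = 0.686 − 0.3293 = 0.357 m.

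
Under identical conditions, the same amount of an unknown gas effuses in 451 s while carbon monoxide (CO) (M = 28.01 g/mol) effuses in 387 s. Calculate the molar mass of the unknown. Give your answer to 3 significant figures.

Since effusion rate ∝ 1/√M, t_X/t_CO = √(M_X/M_CO).
451/387 = 1.165 = √(M_X/28.01)
M_X = 28.01 × 1.165² = 28.01 × 1.358 = 38.0 g/mol

38.0 g/mol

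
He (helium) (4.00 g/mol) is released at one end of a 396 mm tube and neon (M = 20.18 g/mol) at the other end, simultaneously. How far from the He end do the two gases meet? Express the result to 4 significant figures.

274.0 mm

Graham's law gives d_He/d_Ne = rate_He/rate_Ne = √(M_Ne/M_He) = √(20.18/4.00) = 2.246.
With d_He + d_Ne = 396 mm, d_Ne = 396/(1 + 2.246) = 122.0 mm.
d_He = 396 − 122.0 = 274.0 mm.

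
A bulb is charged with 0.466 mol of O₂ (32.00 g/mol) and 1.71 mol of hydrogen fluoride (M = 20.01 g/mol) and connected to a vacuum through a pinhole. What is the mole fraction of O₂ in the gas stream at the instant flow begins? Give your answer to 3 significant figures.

0.177

Rate_i ∝ x_i/√M_i (Graham's law weighted by mole fraction), so the effusate composition follows n_i/√M_i.
Mole fraction of O₂ in the effusate = (n_O₂/√M_O₂) / (n_O₂/√M_O₂ + n_HF/√M_HF)
= (0.466/√32.00) / (0.466/√32.00 + 1.71/√20.01) = 0.08238/(0.08238 + 0.3823) = 0.177.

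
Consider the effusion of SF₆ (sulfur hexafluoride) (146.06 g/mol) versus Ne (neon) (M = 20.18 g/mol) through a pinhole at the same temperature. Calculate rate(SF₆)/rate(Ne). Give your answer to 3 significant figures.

0.372

Using Graham's law: rate_SF₆/rate_Ne = √(M_Ne/M_SF₆) = √(20.18/146.06) = √0.1382 = 0.372.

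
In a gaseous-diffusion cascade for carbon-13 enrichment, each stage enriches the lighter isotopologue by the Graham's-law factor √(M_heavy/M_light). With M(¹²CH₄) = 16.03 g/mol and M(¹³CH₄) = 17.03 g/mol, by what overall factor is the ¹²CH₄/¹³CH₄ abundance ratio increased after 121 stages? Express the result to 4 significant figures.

Each stage multiplies the ratio by α = √(17.03/16.03), so after 121 stages the overall factor is α^121 = (17.03/16.03)^(121/2).
= 1.06238^(121/2) = 38.91.

38.91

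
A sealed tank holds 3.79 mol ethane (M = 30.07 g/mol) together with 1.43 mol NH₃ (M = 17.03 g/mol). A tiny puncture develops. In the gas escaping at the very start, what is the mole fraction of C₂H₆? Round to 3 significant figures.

Rate_i ∝ x_i/√M_i (Graham's law weighted by mole fraction), so the effusate composition follows n_i/√M_i.
x_C₂H₆(eff) = (n_C₂H₆/√M_C₂H₆) / (n_C₂H₆/√M_C₂H₆ + n_NH₃/√M_NH₃)
= (3.79/√30.07) / (3.79/√30.07 + 1.43/√17.03) = 0.6912/(0.6912 + 0.3465) = 0.666.

0.666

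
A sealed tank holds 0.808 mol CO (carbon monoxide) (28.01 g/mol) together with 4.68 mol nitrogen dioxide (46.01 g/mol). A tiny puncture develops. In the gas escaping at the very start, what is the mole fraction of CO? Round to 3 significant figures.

The effusion rate of species i is ∝ p_i/√M_i ∝ n_i/√M_i.
Mole fraction of CO in the effusate = (n_CO/√M_CO) / (n_CO/√M_CO + n_NO₂/√M_NO₂)
= (0.808/√28.01) / (0.808/√28.01 + 4.68/√46.01) = 0.1527/(0.1527 + 0.6900) = 0.181.

0.181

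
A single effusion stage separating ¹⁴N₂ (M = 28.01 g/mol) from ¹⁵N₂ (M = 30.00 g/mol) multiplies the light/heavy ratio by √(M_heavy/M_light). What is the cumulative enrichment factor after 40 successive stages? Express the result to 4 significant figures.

3.946

Overall factor = α^40 with α = √(30.00/28.01), i.e. (30.00/28.01)^(40/2).
= 1.07105^20 = 3.946.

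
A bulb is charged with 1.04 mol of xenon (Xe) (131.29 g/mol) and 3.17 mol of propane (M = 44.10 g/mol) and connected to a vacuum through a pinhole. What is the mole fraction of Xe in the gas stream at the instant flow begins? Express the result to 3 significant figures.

0.160

Each component's effusion rate ∝ (its partial pressure)·(1/√M) ∝ n_i/√M_i.
So x_Xe in the escaping gas = (n_Xe/√M_Xe) / Σ(n_i/√M_i)
= (1.04/√131.29) / (1.04/√131.29 + 3.17/√44.10) = 0.09076/(0.09076 + 0.4774) = 0.160.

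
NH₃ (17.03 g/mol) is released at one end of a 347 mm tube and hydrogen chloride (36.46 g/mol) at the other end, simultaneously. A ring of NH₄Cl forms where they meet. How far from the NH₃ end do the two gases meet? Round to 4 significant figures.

The fronts meet when d_NH₃ + d_HCl = L with d_NH₃/d_HCl = √(M_HCl/M_NH₃) (Graham's law). Here √(M_HCl/M_NH₃) = √(36.46/17.03) = 1.463.
With d_NH₃ + d_HCl = 347 mm, d_HCl = 347/(1 + 1.463) = 140.9 mm.
d_NH₃ = 347 − 140.9 = 206.1 mm.

206.1 mm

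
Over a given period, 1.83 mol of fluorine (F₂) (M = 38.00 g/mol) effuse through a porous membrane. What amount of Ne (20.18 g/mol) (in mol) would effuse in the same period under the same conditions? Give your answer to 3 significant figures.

Graham's law gives rate_Ne/rate_F₂ = √(M_F₂/M_Ne) = √(38.00/20.18) = √1.883 = 1.372.
So the amount for Ne is 1.83 × 1.372 = 2.51 mol.

2.51 mol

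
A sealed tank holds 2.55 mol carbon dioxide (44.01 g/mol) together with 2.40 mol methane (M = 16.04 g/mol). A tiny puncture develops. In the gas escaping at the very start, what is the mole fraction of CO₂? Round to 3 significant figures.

Effusion rate of each component ∝ n_i/√M_i (partial pressure × 1/√M).
So x_CO₂ in the escaping gas = (n_CO₂/√M_CO₂) / Σ(n_i/√M_i)
= (2.55/√44.01) / (2.55/√44.01 + 2.40/√16.04) = 0.3844/(0.3844 + 0.5993) = 0.391.

0.391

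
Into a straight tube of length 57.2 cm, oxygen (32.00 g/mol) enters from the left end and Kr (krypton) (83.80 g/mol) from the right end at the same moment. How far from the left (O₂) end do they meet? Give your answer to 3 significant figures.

The fronts meet when d_O₂ + d_Kr = L with d_O₂/d_Kr = √(M_Kr/M_O₂) (Graham's law). Here √(M_Kr/M_O₂) = √(83.80/32.00) = 1.618.
With d_O₂ + d_Kr = 57.2 cm, d_Kr = 57.2/(1 + 1.618) = 21.85 cm.
d_O₂ = 57.2 − 21.85 = 35.4 cm.

35.4 cm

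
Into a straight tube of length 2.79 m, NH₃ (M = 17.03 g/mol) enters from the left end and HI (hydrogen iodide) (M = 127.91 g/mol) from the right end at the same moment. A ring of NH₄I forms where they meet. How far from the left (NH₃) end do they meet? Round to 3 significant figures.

2.04 m

Graham's law gives d_NH₃/d_HI = rate_NH₃/rate_HI = √(M_HI/M_NH₃) = √(127.91/17.03) = 2.741.
With d_NH₃ + d_HI = 2.79 m, d_HI = 2.79/(1 + 2.741) = 0.7459 m.
d_NH₃ = 2.79 − 0.7459 = 2.04 m.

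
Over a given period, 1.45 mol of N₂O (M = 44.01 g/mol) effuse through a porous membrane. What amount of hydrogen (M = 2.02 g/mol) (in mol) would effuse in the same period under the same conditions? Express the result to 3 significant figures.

By Graham's law, rate_H₂/rate_N₂O = √(M_N₂O/M_H₂) = √(44.01/2.02) = √21.79 = 4.668.
So the amount for H₂ is 1.45 × 4.668 = 6.77 mol.

6.77 mol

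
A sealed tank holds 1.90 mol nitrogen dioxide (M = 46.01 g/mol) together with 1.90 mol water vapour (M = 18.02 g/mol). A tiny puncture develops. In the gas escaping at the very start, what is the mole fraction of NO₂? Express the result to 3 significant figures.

Effusion rate of each component ∝ n_i/√M_i (partial pressure × 1/√M).
Mole fraction of NO₂ in the effusate = (n_NO₂/√M_NO₂) / (n_NO₂/√M_NO₂ + n_H₂O/√M_H₂O)
= (1.90/√46.01) / (1.90/√46.01 + 1.90/√18.02) = 0.2801/(0.2801 + 0.4476) = 0.385.

0.385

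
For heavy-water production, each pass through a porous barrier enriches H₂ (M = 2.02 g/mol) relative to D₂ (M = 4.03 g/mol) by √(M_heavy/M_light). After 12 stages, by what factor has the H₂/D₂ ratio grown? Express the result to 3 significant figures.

63.1

Overall factor = α^12 with α = √(4.03/2.02), i.e. (4.03/2.02)^(12/2).
= 1.99505^6 = 63.1.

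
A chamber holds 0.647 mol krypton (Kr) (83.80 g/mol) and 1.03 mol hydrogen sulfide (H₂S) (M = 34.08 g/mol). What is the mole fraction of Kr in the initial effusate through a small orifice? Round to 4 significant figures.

The effusion rate of species i is ∝ p_i/√M_i ∝ n_i/√M_i.
Mole fraction of Kr in the effusate = (n_Kr/√M_Kr) / (n_Kr/√M_Kr + n_H₂S/√M_H₂S)
= (0.647/√83.80) / (0.647/√83.80 + 1.03/√34.08) = 0.07068/(0.07068 + 0.1764) = 0.2860.

0.2860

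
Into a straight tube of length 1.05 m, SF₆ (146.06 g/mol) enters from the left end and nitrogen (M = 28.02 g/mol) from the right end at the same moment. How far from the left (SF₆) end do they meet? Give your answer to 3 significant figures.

Distances travelled in equal time are proportional to diffusion rates, so d_SF₆/d_N₂ = √(M_N₂/M_SF₆) = √(28.02/146.06) = 0.4380.
With d_SF₆ + d_N₂ = 1.05 m, d_N₂ = 1.05/(1 + 0.4380) = 0.7302 m.
d_SF₆ = 1.05 − 0.7302 = 0.320 m.

0.320 m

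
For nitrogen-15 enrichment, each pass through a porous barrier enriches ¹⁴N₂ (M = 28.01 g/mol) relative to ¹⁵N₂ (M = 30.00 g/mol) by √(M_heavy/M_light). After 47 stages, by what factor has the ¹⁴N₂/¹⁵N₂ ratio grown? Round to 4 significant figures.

The single-stage factor is √(M_heavy/M_light), so 47 stages give [√(30.00/28.01)]^47 = (30.00/28.01)^(47/2).
= 1.07105^(47/2) = 5.018.

5.018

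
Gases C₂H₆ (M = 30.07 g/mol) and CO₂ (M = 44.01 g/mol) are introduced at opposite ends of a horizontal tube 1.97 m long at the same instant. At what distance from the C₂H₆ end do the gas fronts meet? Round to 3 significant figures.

1.08 m

Graham's law gives d_C₂H₆/d_CO₂ = rate_C₂H₆/rate_CO₂ = √(M_CO₂/M_C₂H₆) = √(44.01/30.07) = 1.210.
With d_C₂H₆ + d_CO₂ = 1.97 m, d_CO₂ = 1.97/(1 + 1.210) = 0.8915 m.
d_C₂H₆ = 1.97 − 0.8915 = 1.08 m.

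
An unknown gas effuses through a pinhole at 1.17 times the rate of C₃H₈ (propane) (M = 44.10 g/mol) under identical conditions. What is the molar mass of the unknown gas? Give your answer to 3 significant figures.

Using Graham's law: rate_X/rate_C₃H₈ = √(M_C₃H₈/M_X).
1.17 = √(44.10/M_X)
M_X = 44.10 / 1.17² = 44.10 / 1.369 = 32.2 g/mol

32.2 g/mol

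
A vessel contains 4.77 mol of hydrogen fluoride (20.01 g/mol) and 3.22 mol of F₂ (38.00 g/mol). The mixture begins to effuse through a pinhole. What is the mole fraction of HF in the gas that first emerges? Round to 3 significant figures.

0.671

The effusion rate of species i is ∝ p_i/√M_i ∝ n_i/√M_i.
Mole fraction of HF in the effusate = (n_HF/√M_HF) / (n_HF/√M_HF + n_F₂/√M_F₂)
= (4.77/√20.01) / (4.77/√20.01 + 3.22/√38.00) = 1.066/(1.066 + 0.5224) = 0.671.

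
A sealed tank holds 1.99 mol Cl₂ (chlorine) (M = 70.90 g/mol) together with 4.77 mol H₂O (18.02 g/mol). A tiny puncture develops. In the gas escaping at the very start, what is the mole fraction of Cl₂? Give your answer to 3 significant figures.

Each component's effusion rate ∝ (its partial pressure)·(1/√M) ∝ n_i/√M_i.
So x_Cl₂ in the escaping gas = (n_Cl₂/√M_Cl₂) / Σ(n_i/√M_i)
= (1.99/√70.90) / (1.99/√70.90 + 4.77/√18.02) = 0.2363/(0.2363 + 1.124) = 0.174.

0.174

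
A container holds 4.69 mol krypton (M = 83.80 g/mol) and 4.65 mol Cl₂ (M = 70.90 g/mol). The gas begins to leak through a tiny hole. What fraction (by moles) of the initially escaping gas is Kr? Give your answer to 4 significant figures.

Rate_i ∝ x_i/√M_i (Graham's law weighted by mole fraction), so the effusate composition follows n_i/√M_i.
x_Kr(eff) = (n_Kr/√M_Kr) / (n_Kr/√M_Kr + n_Cl₂/√M_Cl₂)
= (4.69/√83.80) / (4.69/√83.80 + 4.65/√70.90) = 0.5123/(0.5123 + 0.5522) = 0.4813.

0.4813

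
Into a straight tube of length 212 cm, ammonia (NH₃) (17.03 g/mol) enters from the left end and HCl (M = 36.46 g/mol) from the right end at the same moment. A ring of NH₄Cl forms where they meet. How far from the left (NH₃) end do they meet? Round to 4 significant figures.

125.9 cm

The fronts meet when d_NH₃ + d_HCl = L with d_NH₃/d_HCl = √(M_HCl/M_NH₃) (Graham's law). Here √(M_HCl/M_NH₃) = √(36.46/17.03) = 1.463.
With d_NH₃ + d_HCl = 212 cm, d_HCl = 212/(1 + 1.463) = 86.07 cm.
d_NH₃ = 212 − 86.07 = 125.9 cm.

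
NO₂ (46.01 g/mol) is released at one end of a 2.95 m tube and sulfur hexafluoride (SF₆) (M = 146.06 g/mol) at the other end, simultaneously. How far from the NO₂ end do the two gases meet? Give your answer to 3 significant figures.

Distances travelled in equal time are proportional to diffusion rates, so d_NO₂/d_SF₆ = √(M_SF₆/M_NO₂) = √(146.06/46.01) = 1.782.
With d_NO₂ + d_SF₆ = 2.95 m, d_SF₆ = 2.95/(1 + 1.782) = 1.060 m.
d_NO₂ = 2.95 − 1.060 = 1.89 m.

1.89 m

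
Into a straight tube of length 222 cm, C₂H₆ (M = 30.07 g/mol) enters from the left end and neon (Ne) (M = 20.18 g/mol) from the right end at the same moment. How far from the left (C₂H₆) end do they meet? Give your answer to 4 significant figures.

Distances travelled in equal time are proportional to diffusion rates, so d_C₂H₆/d_Ne = √(M_Ne/M_C₂H₆) = √(20.18/30.07) = 0.8192.
With d_C₂H₆ + d_Ne = 222 cm, d_Ne = 222/(1 + 0.8192) = 122.0 cm.
d_C₂H₆ = 222 − 122.0 = 99.97 cm.

99.97 cm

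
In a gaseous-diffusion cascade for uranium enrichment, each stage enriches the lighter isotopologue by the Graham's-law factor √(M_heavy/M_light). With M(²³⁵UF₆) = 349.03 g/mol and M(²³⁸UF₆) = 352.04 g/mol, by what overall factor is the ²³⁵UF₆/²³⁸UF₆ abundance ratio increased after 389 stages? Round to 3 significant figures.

5.31

The single-stage factor is √(M_heavy/M_light), so 389 stages give [√(352.04/349.03)]^389 = (352.04/349.03)^(389/2).
= 1.00862^(389/2) = 5.31.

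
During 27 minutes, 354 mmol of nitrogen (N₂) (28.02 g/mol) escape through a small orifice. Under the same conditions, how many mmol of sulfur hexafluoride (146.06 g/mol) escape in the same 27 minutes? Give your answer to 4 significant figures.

155.0 mmol

Since effusion rate ∝ 1/√M, rate_SF₆/rate_N₂ = √(M_N₂/M_SF₆) = √(28.02/146.06) = √0.1918 = 0.4380.
So the amount for SF₆ is 354 × 0.4380 = 155.0 mmol.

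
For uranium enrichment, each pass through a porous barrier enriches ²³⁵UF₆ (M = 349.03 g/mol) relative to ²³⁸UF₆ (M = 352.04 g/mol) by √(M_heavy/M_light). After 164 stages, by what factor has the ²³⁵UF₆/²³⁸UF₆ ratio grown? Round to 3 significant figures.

After 164 stages the ratio has grown by (√(352.04/349.03))^164 = (352.04/349.03)^(164/2).
= 1.00862^82 = 2.02.

2.02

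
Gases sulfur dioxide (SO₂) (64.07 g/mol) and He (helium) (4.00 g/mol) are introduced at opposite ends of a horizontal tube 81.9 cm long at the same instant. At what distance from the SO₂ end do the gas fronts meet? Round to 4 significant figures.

16.37 cm

Graham's law gives d_SO₂/d_He = rate_SO₂/rate_He = √(M_He/M_SO₂) = √(4.00/64.07) = 0.2499.
With d_SO₂ + d_He = 81.9 cm, d_He = 81.9/(1 + 0.2499) = 65.53 cm.
d_SO₂ = 81.9 − 65.53 = 16.37 cm.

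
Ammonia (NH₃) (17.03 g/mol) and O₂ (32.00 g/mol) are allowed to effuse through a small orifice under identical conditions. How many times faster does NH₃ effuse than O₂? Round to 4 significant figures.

1.371

Using Graham's law: rate_NH₃/rate_O₂ = √(M_O₂/M_NH₃) = √(32.00/17.03) = √1.879 = 1.371.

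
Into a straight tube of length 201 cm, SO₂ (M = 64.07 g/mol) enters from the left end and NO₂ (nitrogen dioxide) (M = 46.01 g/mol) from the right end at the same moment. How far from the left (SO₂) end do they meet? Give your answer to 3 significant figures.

In equal time, each gas travels a distance ∝ its rate ∝ 1/√M, so d_SO₂/d_NO₂ = √(M_NO₂/M_SO₂) = √(46.01/64.07) = 0.8474.
With d_SO₂ + d_NO₂ = 201 cm, d_NO₂ = 201/(1 + 0.8474) = 108.8 cm.
d_SO₂ = 201 − 108.8 = 92.2 cm.

92.2 cm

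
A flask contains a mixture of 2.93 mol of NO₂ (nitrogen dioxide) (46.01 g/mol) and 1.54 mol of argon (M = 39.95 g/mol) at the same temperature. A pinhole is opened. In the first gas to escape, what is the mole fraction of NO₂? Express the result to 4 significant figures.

0.6394

Effusion rate of each component ∝ n_i/√M_i (partial pressure × 1/√M).
So x_NO₂ in the escaping gas = (n_NO₂/√M_NO₂) / Σ(n_i/√M_i)
= (2.93/√46.01) / (2.93/√46.01 + 1.54/√39.95) = 0.4320/(0.4320 + 0.2436) = 0.6394.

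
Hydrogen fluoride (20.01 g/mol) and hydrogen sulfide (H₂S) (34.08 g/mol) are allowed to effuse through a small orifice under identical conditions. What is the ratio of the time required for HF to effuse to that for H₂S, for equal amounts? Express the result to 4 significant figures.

From Graham's law, t_HF/t_H₂S = √(M_HF/M_H₂S) = √(20.01/34.08) = √0.5871 = 0.7663.

0.7663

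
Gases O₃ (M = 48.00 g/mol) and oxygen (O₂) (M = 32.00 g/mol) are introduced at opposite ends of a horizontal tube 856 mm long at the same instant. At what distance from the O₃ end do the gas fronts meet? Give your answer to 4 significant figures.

Distances travelled in equal time are proportional to diffusion rates, so d_O₃/d_O₂ = √(M_O₂/M_O₃) = √(32.00/48.00) = 0.8165.
With d_O₃ + d_O₂ = 856 mm, d_O₂ = 856/(1 + 0.8165) = 471.2 mm.
d_O₃ = 856 − 471.2 = 384.8 mm.

384.8 mm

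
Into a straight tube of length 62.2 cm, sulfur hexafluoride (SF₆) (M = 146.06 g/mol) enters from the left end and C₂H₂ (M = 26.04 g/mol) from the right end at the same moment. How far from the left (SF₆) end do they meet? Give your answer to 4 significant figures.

18.47 cm

In equal time, each gas travels a distance ∝ its rate ∝ 1/√M, so d_SF₆/d_C₂H₂ = √(M_C₂H₂/M_SF₆) = √(26.04/146.06) = 0.4222.
With d_SF₆ + d_C₂H₂ = 62.2 cm, d_C₂H₂ = 62.2/(1 + 0.4222) = 43.73 cm.
d_SF₆ = 62.2 − 43.73 = 18.47 cm.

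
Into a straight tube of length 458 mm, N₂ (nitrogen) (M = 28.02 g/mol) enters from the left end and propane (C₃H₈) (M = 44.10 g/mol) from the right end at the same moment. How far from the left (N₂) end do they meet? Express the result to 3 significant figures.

255 mm

Graham's law gives d_N₂/d_C₃H₈ = rate_N₂/rate_C₃H₈ = √(M_C₃H₈/M_N₂) = √(44.10/28.02) = 1.255.
With d_N₂ + d_C₃H₈ = 458 mm, d_C₃H₈ = 458/(1 + 1.255) = 203.1 mm.
d_N₂ = 458 − 203.1 = 255 mm.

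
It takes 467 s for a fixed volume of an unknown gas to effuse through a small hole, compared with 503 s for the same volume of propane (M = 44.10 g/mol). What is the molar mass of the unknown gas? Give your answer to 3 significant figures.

38.0 g/mol

Using Graham's law: t_X/t_C₃H₈ = √(M_X/M_C₃H₈).
467/503 = 0.9284 = √(M_X/44.10)
M_X = 44.10 × 0.9284² = 44.10 × 0.8620 = 38.0 g/mol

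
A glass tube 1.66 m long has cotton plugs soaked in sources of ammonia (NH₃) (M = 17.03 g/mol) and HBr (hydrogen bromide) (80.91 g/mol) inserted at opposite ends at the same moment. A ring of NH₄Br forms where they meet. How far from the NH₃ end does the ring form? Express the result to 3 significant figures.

1.14 m

The fronts meet when d_NH₃ + d_HBr = L with d_NH₃/d_HBr = √(M_HBr/M_NH₃) (Graham's law). Here √(M_HBr/M_NH₃) = √(80.91/17.03) = 2.180.
With d_NH₃ + d_HBr = 1.66 m, d_HBr = 1.66/(1 + 2.180) = 0.5221 m.
d_NH₃ = 1.66 − 0.5221 = 1.14 m.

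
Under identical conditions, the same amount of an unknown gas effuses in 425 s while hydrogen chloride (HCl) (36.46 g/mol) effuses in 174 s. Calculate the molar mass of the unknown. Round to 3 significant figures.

From Graham's law, t_X/t_HCl = √(M_X/M_HCl).
425/174 = 2.443 = √(M_X/36.46)
M_X = 36.46 × 2.443² = 36.46 × 5.966 = 218 g/mol

218 g/mol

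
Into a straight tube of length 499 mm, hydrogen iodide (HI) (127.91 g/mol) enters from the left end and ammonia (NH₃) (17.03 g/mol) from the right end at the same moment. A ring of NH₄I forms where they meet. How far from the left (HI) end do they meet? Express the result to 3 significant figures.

Distances travelled in equal time are proportional to diffusion rates, so d_HI/d_NH₃ = √(M_NH₃/M_HI) = √(17.03/127.91) = 0.3649.
With d_HI + d_NH₃ = 499 mm, d_NH₃ = 499/(1 + 0.3649) = 365.6 mm.
d_HI = 499 − 365.6 = 133 mm.

133 mm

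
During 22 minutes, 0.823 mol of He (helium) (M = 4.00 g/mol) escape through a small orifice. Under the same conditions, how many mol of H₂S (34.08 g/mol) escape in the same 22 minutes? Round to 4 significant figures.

0.2820 mol

Since effusion rate ∝ 1/√M, rate_H₂S/rate_He = √(M_He/M_H₂S) = √(4.00/34.08) = √0.1174 = 0.3426.
So the amount for H₂S is 0.823 × 0.3426 = 0.2820 mol.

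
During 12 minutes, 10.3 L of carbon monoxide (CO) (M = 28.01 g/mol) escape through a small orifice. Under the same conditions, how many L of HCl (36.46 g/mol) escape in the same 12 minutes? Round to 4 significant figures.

Using Graham's law: rate_HCl/rate_CO = √(M_CO/M_HCl) = √(28.01/36.46) = √0.7682 = 0.8765.
So the volume for HCl is 10.3 × 0.8765 = 9.028 L.

9.028 L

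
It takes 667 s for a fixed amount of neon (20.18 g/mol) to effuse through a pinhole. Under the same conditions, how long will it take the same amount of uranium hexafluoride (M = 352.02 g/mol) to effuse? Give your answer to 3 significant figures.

Using Graham's law: t_UF₆/t_Ne = √(M_UF₆/M_Ne) = √(352.02/20.18) = √17.44 = 4.177.
So the time for UF₆ is 667 × 4.177 = 2790 s.

2790 s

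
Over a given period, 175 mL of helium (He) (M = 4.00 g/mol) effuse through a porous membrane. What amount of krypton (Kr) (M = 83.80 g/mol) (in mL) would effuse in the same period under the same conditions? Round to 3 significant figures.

Since effusion rate ∝ 1/√M, rate_Kr/rate_He = √(M_He/M_Kr) = √(4.00/83.80) = √0.04773 = 0.2185.
So the volume for Kr is 175 × 0.2185 = 38.2 mL.

38.2 mL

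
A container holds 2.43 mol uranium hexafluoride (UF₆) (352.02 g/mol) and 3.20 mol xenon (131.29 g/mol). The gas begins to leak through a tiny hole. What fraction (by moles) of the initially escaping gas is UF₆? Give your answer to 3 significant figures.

0.317

Effusion rate of each component ∝ n_i/√M_i (partial pressure × 1/√M).
x_UF₆(eff) = (n_UF₆/√M_UF₆) / (n_UF₆/√M_UF₆ + n_Xe/√M_Xe)
= (2.43/√352.02) / (2.43/√352.02 + 3.20/√131.29) = 0.1295/(0.1295 + 0.2793) = 0.317.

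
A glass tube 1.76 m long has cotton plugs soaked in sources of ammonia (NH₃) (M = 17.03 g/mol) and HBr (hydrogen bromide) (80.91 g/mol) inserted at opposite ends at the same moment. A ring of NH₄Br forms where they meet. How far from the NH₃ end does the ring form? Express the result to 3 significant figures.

Distances travelled in equal time are proportional to diffusion rates, so d_NH₃/d_HBr = √(M_HBr/M_NH₃) = √(80.91/17.03) = 2.180.
With d_NH₃ + d_HBr = 1.76 m, d_HBr = 1.76/(1 + 2.180) = 0.5535 m.
d_NH₃ = 1.76 − 0.5535 = 1.21 m.

1.21 m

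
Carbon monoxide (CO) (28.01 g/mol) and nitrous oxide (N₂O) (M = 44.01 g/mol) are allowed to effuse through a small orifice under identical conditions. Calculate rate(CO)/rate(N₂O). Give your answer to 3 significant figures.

1.25

By Graham's law, rate_CO/rate_N₂O = √(M_N₂O/M_CO) = √(44.01/28.01) = √1.571 = 1.25.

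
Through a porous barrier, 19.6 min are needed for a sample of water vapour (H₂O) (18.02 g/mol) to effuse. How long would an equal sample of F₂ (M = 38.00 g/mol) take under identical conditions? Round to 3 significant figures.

Graham's law gives t_F₂/t_H₂O = √(M_F₂/M_H₂O) = √(38.00/18.02) = √2.109 = 1.452.
So the time for F₂ is 19.6 × 1.452 = 28.5 min.

28.5 min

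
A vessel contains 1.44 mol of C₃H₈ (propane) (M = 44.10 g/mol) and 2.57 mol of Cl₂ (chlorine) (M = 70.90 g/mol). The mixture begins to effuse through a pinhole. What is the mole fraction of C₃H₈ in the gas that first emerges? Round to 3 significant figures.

The effusion rate of species i is ∝ p_i/√M_i ∝ n_i/√M_i.
x_C₃H₈(eff) = (n_C₃H₈/√M_C₃H₈) / (n_C₃H₈/√M_C₃H₈ + n_Cl₂/√M_Cl₂)
= (1.44/√44.10) / (1.44/√44.10 + 2.57/√70.90) = 0.2168/(0.2168 + 0.3052) = 0.415.

0.415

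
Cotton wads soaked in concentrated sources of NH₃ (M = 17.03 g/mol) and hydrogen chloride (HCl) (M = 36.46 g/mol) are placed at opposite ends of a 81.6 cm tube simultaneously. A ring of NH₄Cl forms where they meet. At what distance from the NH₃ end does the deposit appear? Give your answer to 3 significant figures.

48.5 cm

The fronts meet when d_NH₃ + d_HCl = L with d_NH₃/d_HCl = √(M_HCl/M_NH₃) (Graham's law). Here √(M_HCl/M_NH₃) = √(36.46/17.03) = 1.463.
With d_NH₃ + d_HCl = 81.6 cm, d_HCl = 81.6/(1 + 1.463) = 33.13 cm.
d_NH₃ = 81.6 − 33.13 = 48.5 cm.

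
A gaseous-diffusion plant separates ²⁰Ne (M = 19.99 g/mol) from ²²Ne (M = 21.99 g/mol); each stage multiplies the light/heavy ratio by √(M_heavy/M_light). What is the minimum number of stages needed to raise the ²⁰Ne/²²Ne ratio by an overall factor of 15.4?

Per stage α = (21.99/19.99)^(1/2) = 1.10005^0.5, giving ln α = 0.04768.
Need α^N ≥ 15.4 ⇒ N ≥ ln(15.4) / ln α = 2.734 / 0.04768 = 57.35.
So at least 58 stages are needed.

58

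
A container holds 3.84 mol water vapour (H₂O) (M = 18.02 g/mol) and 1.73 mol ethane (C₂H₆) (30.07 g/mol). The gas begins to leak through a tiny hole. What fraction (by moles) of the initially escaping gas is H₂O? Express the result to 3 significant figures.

Each component's effusion rate ∝ (its partial pressure)·(1/√M) ∝ n_i/√M_i.
So x_H₂O in the escaping gas = (n_H₂O/√M_H₂O) / Σ(n_i/√M_i)
= (3.84/√18.02) / (3.84/√18.02 + 1.73/√30.07) = 0.9046/(0.9046 + 0.3155) = 0.741.

0.741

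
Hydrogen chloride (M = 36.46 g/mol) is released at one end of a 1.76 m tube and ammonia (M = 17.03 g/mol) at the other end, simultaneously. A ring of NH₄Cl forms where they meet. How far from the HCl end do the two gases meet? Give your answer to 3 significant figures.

0.715 m

The fronts meet when d_HCl + d_NH₃ = L with d_HCl/d_NH₃ = √(M_NH₃/M_HCl) (Graham's law). Here √(M_NH₃/M_HCl) = √(17.03/36.46) = 0.6834.
With d_HCl + d_NH₃ = 1.76 m, d_NH₃ = 1.76/(1 + 0.6834) = 1.045 m.
d_HCl = 1.76 − 1.045 = 0.715 m.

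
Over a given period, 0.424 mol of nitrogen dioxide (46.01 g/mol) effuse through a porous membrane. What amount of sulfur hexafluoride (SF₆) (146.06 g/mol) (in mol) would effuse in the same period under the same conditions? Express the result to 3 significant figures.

Since effusion rate ∝ 1/√M, rate_SF₆/rate_NO₂ = √(M_NO₂/M_SF₆) = √(46.01/146.06) = √0.3150 = 0.5613.
So the amount for SF₆ is 0.424 × 0.5613 = 0.238 mol.

0.238 mol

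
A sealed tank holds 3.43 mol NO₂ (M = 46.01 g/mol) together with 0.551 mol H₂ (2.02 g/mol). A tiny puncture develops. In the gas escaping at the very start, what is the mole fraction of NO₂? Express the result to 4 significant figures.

Each component's effusion rate ∝ (its partial pressure)·(1/√M) ∝ n_i/√M_i.
x_NO₂(eff) = (n_NO₂/√M_NO₂) / (n_NO₂/√M_NO₂ + n_H₂/√M_H₂)
= (3.43/√46.01) / (3.43/√46.01 + 0.551/√2.02) = 0.5057/(0.5057 + 0.3877) = 0.5660.

0.5660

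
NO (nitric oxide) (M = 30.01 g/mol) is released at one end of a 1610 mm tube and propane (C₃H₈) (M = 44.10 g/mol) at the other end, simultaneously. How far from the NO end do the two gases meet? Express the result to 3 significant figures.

882 mm

Distances travelled in equal time are proportional to diffusion rates, so d_NO/d_C₃H₈ = √(M_C₃H₈/M_NO) = √(44.10/30.01) = 1.212.
With d_NO + d_C₃H₈ = 1610 mm, d_C₃H₈ = 1610/(1 + 1.212) = 727.8 mm.
d_NO = 1610 − 727.8 = 882 mm.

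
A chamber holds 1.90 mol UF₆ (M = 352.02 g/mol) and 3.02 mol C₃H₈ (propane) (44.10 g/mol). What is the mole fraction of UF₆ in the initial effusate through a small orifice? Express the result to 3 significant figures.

0.182

The effusion rate of species i is ∝ p_i/√M_i ∝ n_i/√M_i.
Mole fraction of UF₆ in the effusate = (n_UF₆/√M_UF₆) / (n_UF₆/√M_UF₆ + n_C₃H₈/√M_C₃H₈)
= (1.90/√352.02) / (1.90/√352.02 + 3.02/√44.10) = 0.1013/(0.1013 + 0.4548) = 0.182.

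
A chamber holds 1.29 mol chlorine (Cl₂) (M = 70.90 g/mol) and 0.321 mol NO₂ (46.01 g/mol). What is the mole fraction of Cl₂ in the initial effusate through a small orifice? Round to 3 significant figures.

Rate_i ∝ x_i/√M_i (Graham's law weighted by mole fraction), so the effusate composition follows n_i/√M_i.
Mole fraction of Cl₂ in the effusate = (n_Cl₂/√M_Cl₂) / (n_Cl₂/√M_Cl₂ + n_NO₂/√M_NO₂)
= (1.29/√70.90) / (1.29/√70.90 + 0.321/√46.01) = 0.1532/(0.1532 + 0.04732) = 0.764.

0.764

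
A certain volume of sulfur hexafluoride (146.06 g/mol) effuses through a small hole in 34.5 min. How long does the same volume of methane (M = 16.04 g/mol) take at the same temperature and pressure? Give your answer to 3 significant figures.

Graham's law gives t_CH₄/t_SF₆ = √(M_CH₄/M_SF₆) = √(16.04/146.06) = √0.1098 = 0.3314.
So the time for CH₄ is 34.5 × 0.3314 = 11.4 min.

11.4 min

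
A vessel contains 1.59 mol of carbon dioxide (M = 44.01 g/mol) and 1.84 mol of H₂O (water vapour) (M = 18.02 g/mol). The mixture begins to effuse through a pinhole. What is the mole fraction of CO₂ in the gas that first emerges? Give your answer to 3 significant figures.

0.356

Effusion rate of each component ∝ n_i/√M_i (partial pressure × 1/√M).
Mole fraction of CO₂ in the effusate = (n_CO₂/√M_CO₂) / (n_CO₂/√M_CO₂ + n_H₂O/√M_H₂O)
= (1.59/√44.01) / (1.59/√44.01 + 1.84/√18.02) = 0.2397/(0.2397 + 0.4335) = 0.356.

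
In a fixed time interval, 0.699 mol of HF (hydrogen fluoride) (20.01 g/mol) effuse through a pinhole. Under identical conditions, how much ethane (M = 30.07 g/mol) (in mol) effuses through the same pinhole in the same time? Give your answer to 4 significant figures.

Graham's law gives rate_C₂H₆/rate_HF = √(M_HF/M_C₂H₆) = √(20.01/30.07) = √0.6654 = 0.8157.
So the amount for C₂H₆ is 0.699 × 0.8157 = 0.5702 mol.

0.5702 mol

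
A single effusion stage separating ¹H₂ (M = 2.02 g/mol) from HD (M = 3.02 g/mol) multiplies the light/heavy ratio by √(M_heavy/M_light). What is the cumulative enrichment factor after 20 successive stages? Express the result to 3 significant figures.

55.8

Each stage multiplies the ratio by α = √(3.02/2.02), so after 20 stages the overall factor is α^20 = (3.02/2.02)^(20/2).
= 1.49505^10 = 55.8.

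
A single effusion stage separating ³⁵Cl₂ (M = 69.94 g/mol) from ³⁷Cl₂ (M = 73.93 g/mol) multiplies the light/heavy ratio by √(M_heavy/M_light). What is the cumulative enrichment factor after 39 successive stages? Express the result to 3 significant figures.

Overall factor = α^39 with α = √(73.93/69.94), i.e. (73.93/69.94)^(39/2).
= 1.05705^(39/2) = 2.95.

2.95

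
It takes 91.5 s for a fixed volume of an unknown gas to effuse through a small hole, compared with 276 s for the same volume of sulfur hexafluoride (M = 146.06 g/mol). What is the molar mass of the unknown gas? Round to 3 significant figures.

16.1 g/mol

Using Graham's law: t_X/t_SF₆ = √(M_X/M_SF₆).
91.5/276 = 0.3315 = √(M_X/146.06)
M_X = 146.06 × 0.3315² = 146.06 × 0.1099 = 16.1 g/mol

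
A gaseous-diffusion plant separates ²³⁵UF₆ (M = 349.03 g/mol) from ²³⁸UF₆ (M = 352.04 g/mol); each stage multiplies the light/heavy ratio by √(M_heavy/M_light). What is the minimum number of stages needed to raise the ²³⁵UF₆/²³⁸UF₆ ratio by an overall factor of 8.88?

Per stage α = (352.04/349.03)^(1/2) = 1.00862^0.5, giving ln α = 0.004293.
Need α^N ≥ 8.88 ⇒ N ≥ ln(8.88) / ln α = 2.184 / 0.004293 = 508.63.
Rounding up, N = 509 stages.

509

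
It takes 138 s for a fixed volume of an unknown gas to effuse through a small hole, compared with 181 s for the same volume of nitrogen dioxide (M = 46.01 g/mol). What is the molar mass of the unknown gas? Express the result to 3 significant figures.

Graham's law gives t_X/t_NO₂ = √(M_X/M_NO₂).
138/181 = 0.7624 = √(M_X/46.01)
M_X = 46.01 × 0.7624² = 46.01 × 0.5813 = 26.7 g/mol

26.7 g/mol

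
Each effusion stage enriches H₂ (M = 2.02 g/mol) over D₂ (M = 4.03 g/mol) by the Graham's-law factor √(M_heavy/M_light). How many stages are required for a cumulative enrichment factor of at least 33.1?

11

Single-stage factor α = √(4.03/2.02), so ln α = ½ ln(1.99505) = 0.3453.
Need α^N ≥ 33.1 ⇒ N ≥ ln(33.1) / ln α = 3.500 / 0.3453 = 10.13.
Minimum whole number of stages: N = 11.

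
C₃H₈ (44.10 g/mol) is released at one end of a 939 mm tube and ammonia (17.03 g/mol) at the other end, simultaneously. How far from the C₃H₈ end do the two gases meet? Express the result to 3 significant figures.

Distances travelled in equal time are proportional to diffusion rates, so d_C₃H₈/d_NH₃ = √(M_NH₃/M_C₃H₈) = √(17.03/44.10) = 0.6214.
With d_C₃H₈ + d_NH₃ = 939 mm, d_NH₃ = 939/(1 + 0.6214) = 579.1 mm.
d_C₃H₈ = 939 − 579.1 = 360 mm.

360 mm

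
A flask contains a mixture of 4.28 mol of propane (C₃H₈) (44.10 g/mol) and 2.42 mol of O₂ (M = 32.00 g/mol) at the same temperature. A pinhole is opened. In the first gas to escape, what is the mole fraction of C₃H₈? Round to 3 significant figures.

Each component's effusion rate ∝ (its partial pressure)·(1/√M) ∝ n_i/√M_i.
x_C₃H₈(eff) = (n_C₃H₈/√M_C₃H₈) / (n_C₃H₈/√M_C₃H₈ + n_O₂/√M_O₂)
= (4.28/√44.10) / (4.28/√44.10 + 2.42/√32.00) = 0.6445/(0.6445 + 0.4278) = 0.601.

0.601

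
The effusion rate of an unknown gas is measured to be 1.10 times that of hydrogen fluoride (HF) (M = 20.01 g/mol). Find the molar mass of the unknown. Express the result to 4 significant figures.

Using Graham's law: rate_X/rate_HF = √(M_HF/M_X).
1.10 = √(20.01/M_X)
M_X = 20.01 / 1.10² = 20.01 / 1.210 = 16.54 g/mol

16.54 g/mol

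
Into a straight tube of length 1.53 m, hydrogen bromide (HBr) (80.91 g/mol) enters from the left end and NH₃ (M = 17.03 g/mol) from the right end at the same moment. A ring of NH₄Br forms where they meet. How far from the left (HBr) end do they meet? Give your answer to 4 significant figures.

0.4812 m

Graham's law gives d_HBr/d_NH₃ = rate_HBr/rate_NH₃ = √(M_NH₃/M_HBr) = √(17.03/80.91) = 0.4588.
With d_HBr + d_NH₃ = 1.53 m, d_NH₃ = 1.53/(1 + 0.4588) = 1.049 m.
d_HBr = 1.53 − 1.049 = 0.4812 m.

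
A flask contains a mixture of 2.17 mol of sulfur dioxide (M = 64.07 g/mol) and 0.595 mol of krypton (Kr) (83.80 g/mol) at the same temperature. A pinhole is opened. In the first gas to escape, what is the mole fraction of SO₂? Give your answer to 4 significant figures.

0.8066

The effusion rate of species i is ∝ p_i/√M_i ∝ n_i/√M_i.
Mole fraction of SO₂ in the effusate = (n_SO₂/√M_SO₂) / (n_SO₂/√M_SO₂ + n_Kr/√M_Kr)
= (2.17/√64.07) / (2.17/√64.07 + 0.595/√83.80) = 0.2711/(0.2711 + 0.06500) = 0.8066.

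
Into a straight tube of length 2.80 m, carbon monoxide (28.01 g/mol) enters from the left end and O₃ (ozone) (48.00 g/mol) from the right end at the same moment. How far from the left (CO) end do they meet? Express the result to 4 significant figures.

Distances travelled in equal time are proportional to diffusion rates, so d_CO/d_O₃ = √(M_O₃/M_CO) = √(48.00/28.01) = 1.309.
With d_CO + d_O₃ = 2.80 m, d_O₃ = 2.80/(1 + 1.309) = 1.213 m.
d_CO = 2.80 − 1.213 = 1.587 m.

1.587 m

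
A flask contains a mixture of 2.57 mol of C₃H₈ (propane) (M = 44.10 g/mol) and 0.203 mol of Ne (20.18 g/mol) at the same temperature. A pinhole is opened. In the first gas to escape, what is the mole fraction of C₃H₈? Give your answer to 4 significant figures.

Effusion rate of each component ∝ n_i/√M_i (partial pressure × 1/√M).
So x_C₃H₈ in the escaping gas = (n_C₃H₈/√M_C₃H₈) / Σ(n_i/√M_i)
= (2.57/√44.10) / (2.57/√44.10 + 0.203/√20.18) = 0.3870/(0.3870 + 0.04519) = 0.8954.

0.8954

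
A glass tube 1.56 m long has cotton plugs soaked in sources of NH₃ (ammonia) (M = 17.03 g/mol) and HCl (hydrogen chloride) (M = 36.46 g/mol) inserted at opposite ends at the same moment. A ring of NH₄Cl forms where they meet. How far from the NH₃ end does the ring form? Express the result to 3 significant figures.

0.927 m

Distances travelled in equal time are proportional to diffusion rates, so d_NH₃/d_HCl = √(M_HCl/M_NH₃) = √(36.46/17.03) = 1.463.
With d_NH₃ + d_HCl = 1.56 m, d_HCl = 1.56/(1 + 1.463) = 0.6333 m.
d_NH₃ = 1.56 − 0.6333 = 0.927 m.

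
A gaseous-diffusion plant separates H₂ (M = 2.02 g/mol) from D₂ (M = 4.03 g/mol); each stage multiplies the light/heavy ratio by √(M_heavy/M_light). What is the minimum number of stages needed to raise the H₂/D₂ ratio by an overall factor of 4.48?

Per stage α = (4.03/2.02)^(1/2) = 1.99505^0.5, giving ln α = 0.3453.
Need α^N ≥ 4.48 ⇒ N ≥ ln(4.48) / ln α = 1.500 / 0.3453 = 4.34.
Minimum whole number of stages: N = 5.

5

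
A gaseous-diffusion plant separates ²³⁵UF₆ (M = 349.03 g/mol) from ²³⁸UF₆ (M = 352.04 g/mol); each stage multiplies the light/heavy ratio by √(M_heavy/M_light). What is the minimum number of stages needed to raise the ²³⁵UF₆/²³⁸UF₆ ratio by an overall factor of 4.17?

Single-stage factor α = √(352.04/349.03), so ln α = ½ ln(1.00862) = 0.004293.
Need α^N ≥ 4.17 ⇒ N ≥ ln(4.17) / ln α = 1.428 / 0.004293 = 332.58.
Minimum whole number of stages: N = 333.

333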